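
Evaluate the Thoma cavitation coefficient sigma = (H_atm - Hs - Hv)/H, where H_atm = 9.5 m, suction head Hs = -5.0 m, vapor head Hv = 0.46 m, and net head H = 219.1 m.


sigma = (9.5 - (-5.0) - 0.46) / 219.1 = 0.0641


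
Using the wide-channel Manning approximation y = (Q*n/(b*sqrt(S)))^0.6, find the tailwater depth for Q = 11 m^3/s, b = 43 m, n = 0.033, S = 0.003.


y = (11 * 0.033 / (43 * 0.003^0.5))^0.6 = 0.3256 m


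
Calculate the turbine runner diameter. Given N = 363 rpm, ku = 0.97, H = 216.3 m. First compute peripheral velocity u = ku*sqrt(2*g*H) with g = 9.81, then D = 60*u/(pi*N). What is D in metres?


u = 0.97 * sqrt(2*9.81*216.3) = 63.1902 m/s
D = 60 * 63.1902 / (pi * 363) = 3.3246 m


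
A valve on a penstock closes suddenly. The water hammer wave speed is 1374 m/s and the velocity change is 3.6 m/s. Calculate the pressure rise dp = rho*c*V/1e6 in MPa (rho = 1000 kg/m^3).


dp = 1000 * 1374 * 3.6 / 1e6 = 4.9464 MPa


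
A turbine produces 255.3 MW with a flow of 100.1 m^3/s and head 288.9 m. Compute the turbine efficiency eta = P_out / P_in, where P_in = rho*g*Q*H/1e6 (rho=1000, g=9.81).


P_in = 1000 * 9.81 * 100.1 * 288.9 / 1e6 = 283.6943 MW
eta = 255.3 / 283.6943 = 0.8999


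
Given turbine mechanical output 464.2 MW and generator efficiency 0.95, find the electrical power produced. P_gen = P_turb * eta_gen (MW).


P_gen = 464.2 * 0.95 = 440.9900 MW


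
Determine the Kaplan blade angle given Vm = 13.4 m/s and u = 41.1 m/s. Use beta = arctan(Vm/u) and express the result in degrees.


beta = arctan(13.4 / 41.1) = 18.0577 degrees


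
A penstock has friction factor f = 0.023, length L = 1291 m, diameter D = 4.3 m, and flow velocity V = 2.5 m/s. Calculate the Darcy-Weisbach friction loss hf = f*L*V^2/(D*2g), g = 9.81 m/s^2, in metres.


hf = 0.023 * 1291 * 2.5^2 / (4.3 * 2 * 9.81) = 2.1997 m


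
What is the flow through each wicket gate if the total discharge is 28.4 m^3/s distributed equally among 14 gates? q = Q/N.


q = 28.4 / 14 = 2.0286 m^3/s


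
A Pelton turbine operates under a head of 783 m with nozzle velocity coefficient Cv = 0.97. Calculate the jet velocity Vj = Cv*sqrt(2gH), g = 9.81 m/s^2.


Vj = 0.97 * sqrt(2*9.81*783) = 120.2270 m/s


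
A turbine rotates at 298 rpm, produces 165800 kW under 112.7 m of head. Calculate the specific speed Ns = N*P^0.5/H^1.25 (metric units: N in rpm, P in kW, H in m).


Ns = 298 * 165800^0.5 / 112.7^1.25 = 330.4484


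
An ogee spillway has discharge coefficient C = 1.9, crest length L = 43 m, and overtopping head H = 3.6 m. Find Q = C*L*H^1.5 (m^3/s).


Q = 1.9 * 43 * 3.6^1.5 = 558.0535 m^3/s


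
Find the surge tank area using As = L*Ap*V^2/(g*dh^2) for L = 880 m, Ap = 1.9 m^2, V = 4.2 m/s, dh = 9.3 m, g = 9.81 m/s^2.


As = 880 * 1.9 * 4.2^2 / (9.81 * 9.3^2) = 34.7616 m^2


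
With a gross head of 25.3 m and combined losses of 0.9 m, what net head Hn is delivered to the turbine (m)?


Hn = 25.3 - 0.9 = 24.4000 m


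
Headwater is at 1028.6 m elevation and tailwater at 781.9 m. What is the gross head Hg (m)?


Hg = 1028.6 - 781.9 = 246.7000 m


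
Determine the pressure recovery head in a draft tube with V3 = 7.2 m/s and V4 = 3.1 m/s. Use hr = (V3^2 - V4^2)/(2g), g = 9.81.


hr = (7.2^2 - 3.1^2) / (2*9.81) = 2.1524 m


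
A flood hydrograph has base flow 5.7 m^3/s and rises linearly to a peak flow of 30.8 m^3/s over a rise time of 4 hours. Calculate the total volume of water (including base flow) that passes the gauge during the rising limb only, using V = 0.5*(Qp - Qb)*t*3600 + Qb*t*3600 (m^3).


V = 0.5*(30.8 - 5.7)*4*3600 + 5.7*4*3600 = 262800.0000 m^3


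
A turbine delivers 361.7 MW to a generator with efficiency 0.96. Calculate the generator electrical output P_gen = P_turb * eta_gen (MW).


P_gen = 361.7 * 0.96 = 347.2320 MW


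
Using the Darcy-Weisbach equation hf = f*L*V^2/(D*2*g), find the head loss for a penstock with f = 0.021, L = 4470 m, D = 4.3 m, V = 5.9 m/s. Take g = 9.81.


hf = 0.021 * 4470 * 5.9^2 / (4.3 * 2 * 9.81) = 38.7314 m


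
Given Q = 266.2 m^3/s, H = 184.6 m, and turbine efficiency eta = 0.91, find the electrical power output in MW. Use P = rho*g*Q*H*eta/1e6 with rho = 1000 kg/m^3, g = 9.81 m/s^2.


P = 1000 * 9.81 * 266.2 * 184.6 * 0.91 / 1e6 = 438.6823 MW


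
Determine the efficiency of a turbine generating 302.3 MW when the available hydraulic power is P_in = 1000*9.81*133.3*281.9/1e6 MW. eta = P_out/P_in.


P_in = 1000 * 9.81 * 133.3 * 281.9 / 1e6 = 368.6330 MW
eta = 302.3 / 368.6330 = 0.8201


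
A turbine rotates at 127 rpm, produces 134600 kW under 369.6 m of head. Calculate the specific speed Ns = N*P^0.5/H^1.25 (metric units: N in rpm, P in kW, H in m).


Ns = 127 * 134600^0.5 / 369.6^1.25 = 28.7516


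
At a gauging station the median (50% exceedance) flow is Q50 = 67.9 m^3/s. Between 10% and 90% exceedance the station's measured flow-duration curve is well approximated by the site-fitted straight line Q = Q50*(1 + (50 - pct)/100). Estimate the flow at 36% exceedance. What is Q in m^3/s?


Q = 67.9 * (1 + (50 - 36)/100) = 77.4060 m^3/s


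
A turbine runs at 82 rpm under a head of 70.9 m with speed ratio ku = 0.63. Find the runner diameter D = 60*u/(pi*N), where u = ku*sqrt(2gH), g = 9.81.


u = 0.63 * sqrt(2*9.81*70.9) = 23.4970 m/s
D = 60 * 23.4970 / (pi * 82) = 5.4727 m


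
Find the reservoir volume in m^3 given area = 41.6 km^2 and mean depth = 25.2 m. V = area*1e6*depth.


V = 41.6 * 1e6 * 25.2 = 1.0483e+09 m^3


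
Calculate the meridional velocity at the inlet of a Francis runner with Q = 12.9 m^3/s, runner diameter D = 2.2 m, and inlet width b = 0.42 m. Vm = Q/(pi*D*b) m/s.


Vm = 12.9 / (pi * 2.2 * 0.42) = 4.4439 m/s


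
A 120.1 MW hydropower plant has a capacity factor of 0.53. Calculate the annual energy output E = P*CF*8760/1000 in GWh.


E = 120.1 * 0.53 * 8760 / 1000 = 557.6003 GWh


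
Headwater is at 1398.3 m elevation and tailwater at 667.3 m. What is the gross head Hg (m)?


Hg = 1398.3 - 667.3 = 731.0000 m


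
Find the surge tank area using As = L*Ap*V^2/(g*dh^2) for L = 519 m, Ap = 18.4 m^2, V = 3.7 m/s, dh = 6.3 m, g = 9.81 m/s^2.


As = 519 * 18.4 * 3.7^2 / (9.81 * 6.3^2) = 335.7674 m^2


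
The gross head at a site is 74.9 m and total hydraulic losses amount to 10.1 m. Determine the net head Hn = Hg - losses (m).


Hn = 74.9 - 10.1 = 64.8000 m


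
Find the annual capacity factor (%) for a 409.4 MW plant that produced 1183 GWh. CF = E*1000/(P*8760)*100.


CF = 1183 * 1000 / (409.4 * 8760) * 100 = 32.9862 %


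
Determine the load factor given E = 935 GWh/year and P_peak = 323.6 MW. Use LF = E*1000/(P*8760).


LF = 935 * 1000 / (323.6 * 8760) = 0.3298


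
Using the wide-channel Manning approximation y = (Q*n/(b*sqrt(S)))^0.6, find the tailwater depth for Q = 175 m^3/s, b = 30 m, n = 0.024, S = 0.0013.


y = (175 * 0.024 / (30 * 0.0013^0.5))^0.6 = 2.2568 m


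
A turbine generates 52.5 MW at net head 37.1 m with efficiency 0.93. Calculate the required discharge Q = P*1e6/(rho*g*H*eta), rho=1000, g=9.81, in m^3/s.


Q = 52.5 * 1e6 / (1000 * 9.81 * 37.1 * 0.93) = 155.1077 m^3/s


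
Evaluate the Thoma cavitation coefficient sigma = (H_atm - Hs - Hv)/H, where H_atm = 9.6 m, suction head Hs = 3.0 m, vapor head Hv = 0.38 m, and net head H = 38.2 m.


sigma = (9.6 - 3.0 - 0.38) / 38.2 = 0.1628


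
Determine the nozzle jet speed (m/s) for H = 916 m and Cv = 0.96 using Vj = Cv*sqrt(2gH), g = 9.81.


Vj = 0.96 * sqrt(2*9.81*916) = 128.6970 m/s


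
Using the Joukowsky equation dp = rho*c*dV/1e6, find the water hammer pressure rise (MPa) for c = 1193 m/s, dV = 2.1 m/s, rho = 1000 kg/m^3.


dp = 1000 * 1193 * 2.1 / 1e6 = 2.5053 MPa


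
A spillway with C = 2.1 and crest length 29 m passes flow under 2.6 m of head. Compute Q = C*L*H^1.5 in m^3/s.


Q = 2.1 * 29 * 2.6^1.5 = 255.3156 m^3/s


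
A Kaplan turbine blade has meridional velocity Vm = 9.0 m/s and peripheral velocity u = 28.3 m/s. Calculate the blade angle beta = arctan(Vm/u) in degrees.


beta = arctan(9.0 / 28.3) = 17.6418 degrees


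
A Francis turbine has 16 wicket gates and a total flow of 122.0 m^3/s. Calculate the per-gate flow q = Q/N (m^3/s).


q = 122.0 / 16 = 7.6250 m^3/s


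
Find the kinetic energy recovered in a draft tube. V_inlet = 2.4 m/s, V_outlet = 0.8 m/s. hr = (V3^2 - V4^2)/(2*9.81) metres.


hr = (2.4^2 - 0.8^2) / (2*9.81) = 0.2610 m


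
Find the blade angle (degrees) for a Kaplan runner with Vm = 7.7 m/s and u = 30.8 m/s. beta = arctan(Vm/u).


beta = arctan(7.7 / 30.8) = 14.0362 degrees


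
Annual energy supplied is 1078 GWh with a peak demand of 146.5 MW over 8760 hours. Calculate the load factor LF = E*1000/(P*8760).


LF = 1078 * 1000 / (146.5 * 8760) = 0.8400


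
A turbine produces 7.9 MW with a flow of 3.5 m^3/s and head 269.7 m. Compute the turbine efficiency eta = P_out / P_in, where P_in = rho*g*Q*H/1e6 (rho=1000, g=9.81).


P_in = 1000 * 9.81 * 3.5 * 269.7 / 1e6 = 9.2601 MW
eta = 7.9 / 9.2601 = 0.8531


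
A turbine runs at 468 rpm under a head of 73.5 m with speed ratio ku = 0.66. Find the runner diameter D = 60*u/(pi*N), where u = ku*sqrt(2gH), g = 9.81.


u = 0.66 * sqrt(2*9.81*73.5) = 25.0632 m/s
D = 60 * 25.0632 / (pi * 468) = 1.0228 m


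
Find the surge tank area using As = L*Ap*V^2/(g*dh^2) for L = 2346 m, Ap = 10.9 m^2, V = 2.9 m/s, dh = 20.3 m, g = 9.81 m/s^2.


As = 2346 * 10.9 * 2.9^2 / (9.81 * 20.3^2) = 53.1973 m^2


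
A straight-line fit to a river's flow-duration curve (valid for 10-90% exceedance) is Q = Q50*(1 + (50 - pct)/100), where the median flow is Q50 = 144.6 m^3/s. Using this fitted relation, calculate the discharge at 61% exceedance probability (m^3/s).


Q = 144.6 * (1 + (50 - 61)/100) = 128.6940 m^3/s


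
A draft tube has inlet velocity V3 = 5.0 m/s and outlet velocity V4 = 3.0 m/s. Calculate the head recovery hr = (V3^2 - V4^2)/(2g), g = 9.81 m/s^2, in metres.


hr = (5.0^2 - 3.0^2) / (2*9.81) = 0.8155 m


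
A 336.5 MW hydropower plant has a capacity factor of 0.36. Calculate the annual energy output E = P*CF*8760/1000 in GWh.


E = 336.5 * 0.36 * 8760 / 1000 = 1061.1864 GWh


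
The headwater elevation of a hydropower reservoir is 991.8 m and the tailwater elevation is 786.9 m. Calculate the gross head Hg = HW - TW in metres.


Hg = 991.8 - 786.9 = 204.9000 m


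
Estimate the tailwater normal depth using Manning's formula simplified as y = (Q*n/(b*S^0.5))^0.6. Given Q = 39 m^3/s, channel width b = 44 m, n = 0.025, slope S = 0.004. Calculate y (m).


y = (39 * 0.025 / (44 * 0.004^0.5))^0.6 = 0.5330 m


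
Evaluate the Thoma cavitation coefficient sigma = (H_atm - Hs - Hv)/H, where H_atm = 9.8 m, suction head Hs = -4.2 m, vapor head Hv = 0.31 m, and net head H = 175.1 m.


sigma = (9.8 - (-4.2) - 0.31) / 175.1 = 0.0782


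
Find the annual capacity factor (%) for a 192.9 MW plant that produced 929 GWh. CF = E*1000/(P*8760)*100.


CF = 929 * 1000 / (192.9 * 8760) * 100 = 54.9768 %


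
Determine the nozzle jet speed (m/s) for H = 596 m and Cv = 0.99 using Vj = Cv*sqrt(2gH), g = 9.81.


Vj = 0.99 * sqrt(2*9.81*596) = 107.0552 m/s


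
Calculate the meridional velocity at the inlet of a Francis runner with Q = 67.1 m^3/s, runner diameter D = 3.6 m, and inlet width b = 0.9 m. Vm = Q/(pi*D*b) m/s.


Vm = 67.1 / (pi * 3.6 * 0.9) = 6.5922 m/s


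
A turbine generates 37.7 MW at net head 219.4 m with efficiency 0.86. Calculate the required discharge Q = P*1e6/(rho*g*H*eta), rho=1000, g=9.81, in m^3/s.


Q = 37.7 * 1e6 / (1000 * 9.81 * 219.4 * 0.86) = 20.3675 m^3/s


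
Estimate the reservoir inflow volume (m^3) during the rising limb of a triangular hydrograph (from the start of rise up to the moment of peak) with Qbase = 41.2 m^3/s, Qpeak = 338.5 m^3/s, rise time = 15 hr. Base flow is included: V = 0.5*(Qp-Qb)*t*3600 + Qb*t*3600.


V = 0.5*(338.5 - 41.2)*15*3600 + 41.2*15*3600 = 1.0252e+07 m^3


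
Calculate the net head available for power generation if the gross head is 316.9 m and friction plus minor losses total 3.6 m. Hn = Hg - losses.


Hn = 316.9 - 3.6 = 313.3000 m


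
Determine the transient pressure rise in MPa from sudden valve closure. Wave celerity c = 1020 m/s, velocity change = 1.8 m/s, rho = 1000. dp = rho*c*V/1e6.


dp = 1000 * 1020 * 1.8 / 1e6 = 1.8360 MPa


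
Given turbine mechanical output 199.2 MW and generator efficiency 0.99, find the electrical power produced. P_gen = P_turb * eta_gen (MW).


P_gen = 199.2 * 0.99 = 197.2080 MW


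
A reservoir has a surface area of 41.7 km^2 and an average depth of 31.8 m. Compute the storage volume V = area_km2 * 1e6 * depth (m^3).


V = 41.7 * 1e6 * 31.8 = 1.3261e+09 m^3


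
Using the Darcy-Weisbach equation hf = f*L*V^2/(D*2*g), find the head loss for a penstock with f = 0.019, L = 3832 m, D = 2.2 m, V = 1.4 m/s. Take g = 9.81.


hf = 0.019 * 3832 * 1.4^2 / (2.2 * 2 * 9.81) = 3.3061 m


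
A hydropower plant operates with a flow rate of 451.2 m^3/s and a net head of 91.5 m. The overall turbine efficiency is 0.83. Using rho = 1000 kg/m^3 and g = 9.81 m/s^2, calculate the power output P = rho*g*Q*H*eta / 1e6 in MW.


P = 1000 * 9.81 * 451.2 * 91.5 * 0.83 / 1e6 = 336.1532 MW


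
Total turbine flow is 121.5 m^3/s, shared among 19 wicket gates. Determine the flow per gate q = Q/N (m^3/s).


q = 121.5 / 19 = 6.3947 m^3/s


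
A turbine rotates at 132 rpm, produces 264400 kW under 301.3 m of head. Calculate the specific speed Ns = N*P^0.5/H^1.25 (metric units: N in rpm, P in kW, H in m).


Ns = 132 * 264400^0.5 / 301.3^1.25 = 54.0699


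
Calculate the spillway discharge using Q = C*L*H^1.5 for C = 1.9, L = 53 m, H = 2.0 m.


Q = 1.9 * 53 * 2.0^1.5 = 284.8226 m^3/s


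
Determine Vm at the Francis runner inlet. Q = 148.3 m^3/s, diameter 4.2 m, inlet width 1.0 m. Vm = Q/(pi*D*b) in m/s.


Vm = 148.3 / (pi * 4.2 * 1.0) = 11.2394 m/s


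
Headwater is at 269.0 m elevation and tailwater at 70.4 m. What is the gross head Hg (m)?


Hg = 269.0 - 70.4 = 198.6000 m


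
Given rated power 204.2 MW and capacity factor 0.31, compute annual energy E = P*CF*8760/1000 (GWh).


E = 204.2 * 0.31 * 8760 / 1000 = 554.5255 GWh


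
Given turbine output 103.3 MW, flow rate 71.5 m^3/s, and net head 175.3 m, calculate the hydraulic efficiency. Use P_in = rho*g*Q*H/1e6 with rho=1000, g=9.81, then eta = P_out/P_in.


P_in = 1000 * 9.81 * 71.5 * 175.3 / 1e6 = 122.9580 MW
eta = 103.3 / 122.9580 = 0.8401


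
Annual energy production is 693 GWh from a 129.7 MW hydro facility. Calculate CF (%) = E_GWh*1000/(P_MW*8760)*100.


CF = 693 * 1000 / (129.7 * 8760) * 100 = 60.9943 %


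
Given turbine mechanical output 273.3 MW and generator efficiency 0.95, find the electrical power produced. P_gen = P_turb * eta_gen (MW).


P_gen = 273.3 * 0.95 = 259.6350 MW


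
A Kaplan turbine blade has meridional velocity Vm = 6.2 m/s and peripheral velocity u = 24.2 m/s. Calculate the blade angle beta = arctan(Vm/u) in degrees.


beta = arctan(6.2 / 24.2) = 14.3700 degrees


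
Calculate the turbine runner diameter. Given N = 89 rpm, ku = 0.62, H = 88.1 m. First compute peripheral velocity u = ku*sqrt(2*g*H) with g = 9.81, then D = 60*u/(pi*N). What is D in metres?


u = 0.62 * sqrt(2*9.81*88.1) = 25.7768 m/s
D = 60 * 25.7768 / (pi * 89) = 5.5315 m


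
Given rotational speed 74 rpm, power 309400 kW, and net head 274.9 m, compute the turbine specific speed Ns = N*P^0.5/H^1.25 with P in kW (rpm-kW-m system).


Ns = 74 * 309400^0.5 / 274.9^1.25 = 36.7725


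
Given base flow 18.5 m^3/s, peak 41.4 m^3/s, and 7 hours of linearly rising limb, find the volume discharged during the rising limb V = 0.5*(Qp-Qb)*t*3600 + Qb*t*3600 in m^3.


V = 0.5*(41.4 - 18.5)*7*3600 + 18.5*7*3600 = 754740.0000 m^3


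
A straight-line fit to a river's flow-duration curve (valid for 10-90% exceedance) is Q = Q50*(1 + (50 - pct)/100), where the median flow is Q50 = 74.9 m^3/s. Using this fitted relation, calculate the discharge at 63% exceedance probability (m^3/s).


Q = 74.9 * (1 + (50 - 63)/100) = 65.1630 m^3/s


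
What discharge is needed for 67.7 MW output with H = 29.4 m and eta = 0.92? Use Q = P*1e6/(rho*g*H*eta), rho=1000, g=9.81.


Q = 67.7 * 1e6 / (1000 * 9.81 * 29.4 * 0.92) = 255.1435 m^3/s


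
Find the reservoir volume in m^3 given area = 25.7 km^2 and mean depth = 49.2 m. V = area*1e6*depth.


V = 25.7 * 1e6 * 49.2 = 1.2644e+09 m^3


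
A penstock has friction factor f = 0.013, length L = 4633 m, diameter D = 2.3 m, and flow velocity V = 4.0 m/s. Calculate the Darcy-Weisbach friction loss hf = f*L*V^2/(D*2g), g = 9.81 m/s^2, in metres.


hf = 0.013 * 4633 * 4.0^2 / (2.3 * 2 * 9.81) = 21.3550 m


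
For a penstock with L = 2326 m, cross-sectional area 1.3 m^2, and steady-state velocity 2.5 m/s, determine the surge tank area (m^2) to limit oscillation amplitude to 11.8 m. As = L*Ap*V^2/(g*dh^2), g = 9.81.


As = 2326 * 1.3 * 2.5^2 / (9.81 * 11.8^2) = 13.8357 m^2


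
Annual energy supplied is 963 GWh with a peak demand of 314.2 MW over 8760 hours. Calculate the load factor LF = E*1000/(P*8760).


LF = 963 * 1000 / (314.2 * 8760) = 0.3499


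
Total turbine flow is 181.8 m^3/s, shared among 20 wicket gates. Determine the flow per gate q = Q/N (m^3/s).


q = 181.8 / 20 = 9.0900 m^3/s


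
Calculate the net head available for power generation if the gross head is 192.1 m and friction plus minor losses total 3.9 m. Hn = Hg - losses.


Hn = 192.1 - 3.9 = 188.2000 m


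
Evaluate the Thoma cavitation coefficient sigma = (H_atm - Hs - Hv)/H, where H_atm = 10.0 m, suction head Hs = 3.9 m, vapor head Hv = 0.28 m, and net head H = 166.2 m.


sigma = (10.0 - 3.9 - 0.28) / 166.2 = 0.0350


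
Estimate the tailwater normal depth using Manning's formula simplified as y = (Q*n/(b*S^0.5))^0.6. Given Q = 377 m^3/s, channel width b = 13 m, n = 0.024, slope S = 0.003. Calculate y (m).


y = (377 * 0.024 / (13 * 0.003^0.5))^0.6 = 4.5965 m


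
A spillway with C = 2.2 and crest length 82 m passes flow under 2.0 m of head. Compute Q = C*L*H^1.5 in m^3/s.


Q = 2.2 * 82 * 2.0^1.5 = 510.2483 m^3/s


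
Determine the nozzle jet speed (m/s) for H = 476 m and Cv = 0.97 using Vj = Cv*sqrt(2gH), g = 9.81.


Vj = 0.97 * sqrt(2*9.81*476) = 93.7399 m/s


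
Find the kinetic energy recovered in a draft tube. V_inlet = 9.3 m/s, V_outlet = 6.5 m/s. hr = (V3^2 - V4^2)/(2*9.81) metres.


hr = (9.3^2 - 6.5^2) / (2*9.81) = 2.2548 m


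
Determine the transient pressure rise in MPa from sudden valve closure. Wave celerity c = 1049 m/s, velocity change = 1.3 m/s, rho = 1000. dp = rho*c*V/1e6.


dp = 1000 * 1049 * 1.3 / 1e6 = 1.3637 MPa


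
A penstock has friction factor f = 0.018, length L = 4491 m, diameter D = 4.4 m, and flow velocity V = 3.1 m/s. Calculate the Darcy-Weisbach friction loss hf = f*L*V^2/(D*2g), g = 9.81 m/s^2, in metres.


hf = 0.018 * 4491 * 3.1^2 / (4.4 * 2 * 9.81) = 8.9989 m


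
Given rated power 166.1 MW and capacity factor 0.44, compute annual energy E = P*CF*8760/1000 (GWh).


E = 166.1 * 0.44 * 8760 / 1000 = 640.2158 GWh


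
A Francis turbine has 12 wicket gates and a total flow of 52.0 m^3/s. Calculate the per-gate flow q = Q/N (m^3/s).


q = 52.0 / 12 = 4.3333 m^3/s


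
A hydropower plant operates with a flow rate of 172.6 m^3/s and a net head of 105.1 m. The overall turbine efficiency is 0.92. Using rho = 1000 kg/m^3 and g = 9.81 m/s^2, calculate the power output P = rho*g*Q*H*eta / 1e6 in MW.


P = 1000 * 9.81 * 172.6 * 105.1 * 0.92 / 1e6 = 163.7195 MW


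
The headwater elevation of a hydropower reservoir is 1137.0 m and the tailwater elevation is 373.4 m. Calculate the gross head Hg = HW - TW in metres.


Hg = 1137.0 - 373.4 = 763.6000 m


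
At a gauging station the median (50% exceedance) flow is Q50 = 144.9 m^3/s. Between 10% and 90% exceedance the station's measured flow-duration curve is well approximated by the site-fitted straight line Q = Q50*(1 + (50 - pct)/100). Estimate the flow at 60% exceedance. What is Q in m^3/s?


Q = 144.9 * (1 + (50 - 60)/100) = 130.4100 m^3/s


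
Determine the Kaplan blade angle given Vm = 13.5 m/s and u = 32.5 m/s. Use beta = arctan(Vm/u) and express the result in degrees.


beta = arctan(13.5 / 32.5) = 22.5572 degrees


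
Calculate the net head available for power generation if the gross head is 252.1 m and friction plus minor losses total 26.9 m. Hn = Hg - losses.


Hn = 252.1 - 26.9 = 225.2000 m


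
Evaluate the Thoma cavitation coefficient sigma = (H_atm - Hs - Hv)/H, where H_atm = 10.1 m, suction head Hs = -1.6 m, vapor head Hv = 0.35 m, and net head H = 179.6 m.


sigma = (10.1 - (-1.6) - 0.35) / 179.6 = 0.0632


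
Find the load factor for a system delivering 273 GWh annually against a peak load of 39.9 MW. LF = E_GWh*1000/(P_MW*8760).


LF = 273 * 1000 / (39.9 * 8760) = 0.7811


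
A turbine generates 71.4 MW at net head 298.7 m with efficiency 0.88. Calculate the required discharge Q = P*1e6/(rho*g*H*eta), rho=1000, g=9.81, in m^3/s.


Q = 71.4 * 1e6 / (1000 * 9.81 * 298.7 * 0.88) = 27.6893 m^3/s


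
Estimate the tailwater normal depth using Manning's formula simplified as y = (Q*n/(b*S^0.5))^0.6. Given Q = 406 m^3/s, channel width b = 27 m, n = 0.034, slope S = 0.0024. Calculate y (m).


y = (406 * 0.034 / (27 * 0.0024^0.5))^0.6 = 4.0843 m


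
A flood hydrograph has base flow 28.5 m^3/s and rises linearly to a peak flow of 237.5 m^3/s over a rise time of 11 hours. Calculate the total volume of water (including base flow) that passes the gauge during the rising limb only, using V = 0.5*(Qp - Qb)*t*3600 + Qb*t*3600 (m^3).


V = 0.5*(237.5 - 28.5)*11*3600 + 28.5*11*3600 = 5.2668e+06 m^3


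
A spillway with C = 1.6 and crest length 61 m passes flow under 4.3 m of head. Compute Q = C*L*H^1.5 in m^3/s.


Q = 1.6 * 61 * 4.3^1.5 = 870.2670 m^3/s


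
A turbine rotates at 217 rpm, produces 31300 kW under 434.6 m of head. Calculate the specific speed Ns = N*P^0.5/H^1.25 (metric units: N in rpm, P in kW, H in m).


Ns = 217 * 31300^0.5 / 434.6^1.25 = 19.3473


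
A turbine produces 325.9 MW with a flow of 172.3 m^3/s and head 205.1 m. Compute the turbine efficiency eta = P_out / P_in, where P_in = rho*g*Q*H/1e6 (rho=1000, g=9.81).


P_in = 1000 * 9.81 * 172.3 * 205.1 / 1e6 = 346.6729 MW
eta = 325.9 / 346.6729 = 0.9401


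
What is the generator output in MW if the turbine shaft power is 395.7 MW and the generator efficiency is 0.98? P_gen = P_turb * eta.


P_gen = 395.7 * 0.98 = 387.7860 MW


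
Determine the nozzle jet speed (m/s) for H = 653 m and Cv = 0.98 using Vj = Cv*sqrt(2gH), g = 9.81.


Vj = 0.98 * sqrt(2*9.81*653) = 110.9257 m/s


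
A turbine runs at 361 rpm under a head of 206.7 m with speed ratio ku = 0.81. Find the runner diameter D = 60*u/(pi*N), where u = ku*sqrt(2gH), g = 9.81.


u = 0.81 * sqrt(2*9.81*206.7) = 51.5828 m/s
D = 60 * 51.5828 / (pi * 361) = 2.7290 m


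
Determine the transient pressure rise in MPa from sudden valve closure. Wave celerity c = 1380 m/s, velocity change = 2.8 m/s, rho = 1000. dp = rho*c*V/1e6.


dp = 1000 * 1380 * 2.8 / 1e6 = 3.8640 MPa


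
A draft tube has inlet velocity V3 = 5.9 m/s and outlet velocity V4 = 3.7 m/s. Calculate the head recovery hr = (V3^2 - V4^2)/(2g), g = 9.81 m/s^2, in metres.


hr = (5.9^2 - 3.7^2) / (2*9.81) = 1.0765 m


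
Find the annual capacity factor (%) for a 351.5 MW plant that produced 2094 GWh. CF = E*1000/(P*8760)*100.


CF = 2094 * 1000 / (351.5 * 8760) * 100 = 68.0060 %


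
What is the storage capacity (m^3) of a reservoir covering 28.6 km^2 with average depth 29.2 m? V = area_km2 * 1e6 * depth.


V = 28.6 * 1e6 * 29.2 = 8.3512e+08 m^3


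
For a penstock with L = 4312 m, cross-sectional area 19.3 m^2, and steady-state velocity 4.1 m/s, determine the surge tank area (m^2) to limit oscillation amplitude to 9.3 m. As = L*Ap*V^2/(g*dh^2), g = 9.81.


As = 4312 * 19.3 * 4.1^2 / (9.81 * 9.3^2) = 1648.8034 m^2


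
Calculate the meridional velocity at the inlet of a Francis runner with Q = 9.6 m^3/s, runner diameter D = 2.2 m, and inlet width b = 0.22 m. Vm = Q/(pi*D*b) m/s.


Vm = 9.6 / (pi * 2.2 * 0.22) = 6.3136 m/s


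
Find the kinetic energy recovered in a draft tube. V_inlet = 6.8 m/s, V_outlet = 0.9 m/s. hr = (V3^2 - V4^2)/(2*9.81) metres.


hr = (6.8^2 - 0.9^2) / (2*9.81) = 2.3155 m


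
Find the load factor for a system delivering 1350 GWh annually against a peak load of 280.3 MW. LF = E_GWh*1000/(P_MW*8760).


LF = 1350 * 1000 / (280.3 * 8760) = 0.5498


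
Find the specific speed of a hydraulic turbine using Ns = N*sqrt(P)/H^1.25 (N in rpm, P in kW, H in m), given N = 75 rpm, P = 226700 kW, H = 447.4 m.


Ns = 75 * 226700^0.5 / 447.4^1.25 = 17.3547


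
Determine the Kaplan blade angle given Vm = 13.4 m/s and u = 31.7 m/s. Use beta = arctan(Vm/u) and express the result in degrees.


beta = arctan(13.4 / 31.7) = 22.9144 degrees


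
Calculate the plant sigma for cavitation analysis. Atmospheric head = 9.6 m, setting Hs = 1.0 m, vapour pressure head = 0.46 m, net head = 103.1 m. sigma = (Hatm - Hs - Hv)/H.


sigma = (9.6 - 1.0 - 0.46) / 103.1 = 0.0790


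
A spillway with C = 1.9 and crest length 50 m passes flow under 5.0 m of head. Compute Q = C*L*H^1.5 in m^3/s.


Q = 1.9 * 50 * 5.0^1.5 = 1062.1323 m^3/s


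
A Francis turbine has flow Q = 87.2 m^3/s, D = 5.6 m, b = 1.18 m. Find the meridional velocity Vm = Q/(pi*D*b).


Vm = 87.2 / (pi * 5.6 * 1.18) = 4.2005 m/s


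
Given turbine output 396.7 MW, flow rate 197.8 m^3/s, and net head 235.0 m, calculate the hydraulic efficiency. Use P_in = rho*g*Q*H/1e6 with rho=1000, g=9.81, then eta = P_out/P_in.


P_in = 1000 * 9.81 * 197.8 * 235.0 / 1e6 = 455.9982 MW
eta = 396.7 / 455.9982 = 0.8700


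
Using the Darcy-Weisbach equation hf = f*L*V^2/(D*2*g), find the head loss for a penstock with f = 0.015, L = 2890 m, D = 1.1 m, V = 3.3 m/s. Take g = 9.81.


hf = 0.015 * 2890 * 3.3^2 / (1.1 * 2 * 9.81) = 21.8739 m


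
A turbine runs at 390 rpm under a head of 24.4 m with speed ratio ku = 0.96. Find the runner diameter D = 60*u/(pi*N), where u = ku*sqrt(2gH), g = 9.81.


u = 0.96 * sqrt(2*9.81*24.4) = 21.0047 m/s
D = 60 * 21.0047 / (pi * 390) = 1.0286 m


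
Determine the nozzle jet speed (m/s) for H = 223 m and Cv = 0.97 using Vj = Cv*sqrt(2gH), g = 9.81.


Vj = 0.97 * sqrt(2*9.81*223) = 64.1614 m/s


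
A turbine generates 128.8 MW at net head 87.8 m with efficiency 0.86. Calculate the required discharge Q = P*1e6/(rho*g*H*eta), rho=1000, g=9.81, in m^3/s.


Q = 128.8 * 1e6 / (1000 * 9.81 * 87.8 * 0.86) = 173.8817 m^3/s


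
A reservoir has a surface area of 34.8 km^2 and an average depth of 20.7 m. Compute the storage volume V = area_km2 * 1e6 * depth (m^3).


V = 34.8 * 1e6 * 20.7 = 7.2036e+08 m^3


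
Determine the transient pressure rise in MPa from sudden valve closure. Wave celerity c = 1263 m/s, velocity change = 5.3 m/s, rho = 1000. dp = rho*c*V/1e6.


dp = 1000 * 1263 * 5.3 / 1e6 = 6.6939 MPa


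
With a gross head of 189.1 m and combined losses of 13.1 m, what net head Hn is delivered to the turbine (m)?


Hn = 189.1 - 13.1 = 176.0000 m


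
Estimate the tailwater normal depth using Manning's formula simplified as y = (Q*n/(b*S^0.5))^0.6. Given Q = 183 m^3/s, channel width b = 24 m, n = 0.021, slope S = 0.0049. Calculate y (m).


y = (183 * 0.021 / (24 * 0.0049^0.5))^0.6 = 1.6429 m


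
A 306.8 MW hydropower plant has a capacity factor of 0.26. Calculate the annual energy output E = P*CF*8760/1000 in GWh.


E = 306.8 * 0.26 * 8760 / 1000 = 698.7677 GWh


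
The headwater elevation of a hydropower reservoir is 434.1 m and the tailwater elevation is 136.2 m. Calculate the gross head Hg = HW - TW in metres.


Hg = 434.1 - 136.2 = 297.9000 m


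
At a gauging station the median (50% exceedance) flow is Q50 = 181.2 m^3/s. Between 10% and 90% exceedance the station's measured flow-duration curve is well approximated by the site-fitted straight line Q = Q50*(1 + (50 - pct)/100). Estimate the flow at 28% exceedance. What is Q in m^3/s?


Q = 181.2 * (1 + (50 - 28)/100) = 221.0640 m^3/s


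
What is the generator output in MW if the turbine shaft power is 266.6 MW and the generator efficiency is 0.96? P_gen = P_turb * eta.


P_gen = 266.6 * 0.96 = 255.9360 MW


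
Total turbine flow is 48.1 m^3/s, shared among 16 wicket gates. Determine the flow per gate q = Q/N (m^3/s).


q = 48.1 / 16 = 3.0063 m^3/s


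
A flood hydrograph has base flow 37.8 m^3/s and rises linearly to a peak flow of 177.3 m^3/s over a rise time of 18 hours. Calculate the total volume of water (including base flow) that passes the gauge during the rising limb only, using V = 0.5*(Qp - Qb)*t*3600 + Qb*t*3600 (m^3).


V = 0.5*(177.3 - 37.8)*18*3600 + 37.8*18*3600 = 6.9692e+06 m^3


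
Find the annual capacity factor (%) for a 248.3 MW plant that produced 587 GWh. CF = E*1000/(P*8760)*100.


CF = 587 * 1000 / (248.3 * 8760) * 100 = 26.9872 %


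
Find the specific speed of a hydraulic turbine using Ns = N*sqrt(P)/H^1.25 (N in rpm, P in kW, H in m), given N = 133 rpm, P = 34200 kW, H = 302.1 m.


Ns = 133 * 34200^0.5 / 302.1^1.25 = 19.5288


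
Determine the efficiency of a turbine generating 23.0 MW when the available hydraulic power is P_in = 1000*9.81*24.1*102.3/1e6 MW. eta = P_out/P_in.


P_in = 1000 * 9.81 * 24.1 * 102.3 / 1e6 = 24.1859 MW
eta = 23.0 / 24.1859 = 0.9510


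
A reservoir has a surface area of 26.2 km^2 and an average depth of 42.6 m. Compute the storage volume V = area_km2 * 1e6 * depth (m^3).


V = 26.2 * 1e6 * 42.6 = 1.1161e+09 m^3


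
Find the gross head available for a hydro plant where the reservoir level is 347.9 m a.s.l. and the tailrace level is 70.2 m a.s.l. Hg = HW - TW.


Hg = 347.9 - 70.2 = 277.7000 m


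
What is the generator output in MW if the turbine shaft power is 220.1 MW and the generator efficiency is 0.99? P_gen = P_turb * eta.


P_gen = 220.1 * 0.99 = 217.8990 MW


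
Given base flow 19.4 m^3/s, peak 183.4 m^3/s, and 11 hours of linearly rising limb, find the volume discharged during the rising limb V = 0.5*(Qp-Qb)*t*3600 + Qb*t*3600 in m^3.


V = 0.5*(183.4 - 19.4)*11*3600 + 19.4*11*3600 = 4.0154e+06 m^3


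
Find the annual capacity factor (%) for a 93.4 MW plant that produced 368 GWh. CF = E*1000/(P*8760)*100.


CF = 368 * 1000 / (93.4 * 8760) * 100 = 44.9777 %


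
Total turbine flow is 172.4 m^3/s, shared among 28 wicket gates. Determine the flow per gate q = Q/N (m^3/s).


q = 172.4 / 28 = 6.1571 m^3/s


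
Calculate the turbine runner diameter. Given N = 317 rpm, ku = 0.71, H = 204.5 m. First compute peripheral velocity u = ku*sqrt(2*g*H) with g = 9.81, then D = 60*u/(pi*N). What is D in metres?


u = 0.71 * sqrt(2*9.81*204.5) = 44.9733 m/s
D = 60 * 44.9733 / (pi * 317) = 2.7095 m


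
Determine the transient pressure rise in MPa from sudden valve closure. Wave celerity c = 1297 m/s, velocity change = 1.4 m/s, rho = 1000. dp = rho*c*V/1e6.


dp = 1000 * 1297 * 1.4 / 1e6 = 1.8158 MPa


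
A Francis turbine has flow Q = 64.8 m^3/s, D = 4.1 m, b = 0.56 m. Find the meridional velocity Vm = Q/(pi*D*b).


Vm = 64.8 / (pi * 4.1 * 0.56) = 8.9837 m/s


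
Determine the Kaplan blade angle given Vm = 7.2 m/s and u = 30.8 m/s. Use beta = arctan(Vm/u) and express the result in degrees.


beta = arctan(7.2 / 30.8) = 13.1575 degrees


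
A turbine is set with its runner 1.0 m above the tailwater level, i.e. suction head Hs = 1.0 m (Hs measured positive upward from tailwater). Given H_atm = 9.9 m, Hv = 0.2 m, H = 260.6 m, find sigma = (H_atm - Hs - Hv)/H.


sigma = (9.9 - 1.0 - 0.2) / 260.6 = 0.0334


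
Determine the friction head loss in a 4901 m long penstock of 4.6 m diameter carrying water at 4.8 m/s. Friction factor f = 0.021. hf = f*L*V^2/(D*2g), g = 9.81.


hf = 0.021 * 4901 * 4.8^2 / (4.6 * 2 * 9.81) = 26.2742 m


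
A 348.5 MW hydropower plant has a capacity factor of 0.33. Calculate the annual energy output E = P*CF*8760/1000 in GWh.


E = 348.5 * 0.33 * 8760 / 1000 = 1007.4438 GWh


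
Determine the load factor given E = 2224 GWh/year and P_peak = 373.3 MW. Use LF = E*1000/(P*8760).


LF = 2224 * 1000 / (373.3 * 8760) = 0.6801


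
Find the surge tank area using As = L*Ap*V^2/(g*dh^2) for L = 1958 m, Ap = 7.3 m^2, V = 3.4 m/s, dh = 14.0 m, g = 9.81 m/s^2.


As = 1958 * 7.3 * 3.4^2 / (9.81 * 14.0^2) = 85.9346 m^2


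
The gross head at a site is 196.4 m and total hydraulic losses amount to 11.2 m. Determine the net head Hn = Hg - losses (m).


Hn = 196.4 - 11.2 = 185.2000 m


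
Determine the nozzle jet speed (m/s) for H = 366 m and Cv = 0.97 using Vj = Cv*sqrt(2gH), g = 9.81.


Vj = 0.97 * sqrt(2*9.81*366) = 82.1981 m/s


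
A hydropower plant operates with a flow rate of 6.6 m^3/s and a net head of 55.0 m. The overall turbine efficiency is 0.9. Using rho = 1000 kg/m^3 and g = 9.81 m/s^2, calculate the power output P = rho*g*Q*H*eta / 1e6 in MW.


P = 1000 * 9.81 * 6.6 * 55.0 * 0.9 / 1e6 = 3.2049 MW


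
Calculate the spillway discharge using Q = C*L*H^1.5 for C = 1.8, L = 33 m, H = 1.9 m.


Q = 1.8 * 33 * 1.9^1.5 = 155.5668 m^3/s


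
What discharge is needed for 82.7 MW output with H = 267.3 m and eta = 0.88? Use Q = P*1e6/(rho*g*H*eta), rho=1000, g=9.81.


Q = 82.7 * 1e6 / (1000 * 9.81 * 267.3 * 0.88) = 35.8389 m^3/s


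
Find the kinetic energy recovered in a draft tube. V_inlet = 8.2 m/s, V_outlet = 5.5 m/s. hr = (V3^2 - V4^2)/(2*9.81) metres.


hr = (8.2^2 - 5.5^2) / (2*9.81) = 1.8853 m


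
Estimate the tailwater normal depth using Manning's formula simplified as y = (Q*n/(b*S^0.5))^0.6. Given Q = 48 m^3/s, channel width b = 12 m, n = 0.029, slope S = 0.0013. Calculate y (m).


y = (48 * 0.029 / (12 * 0.0013^0.5))^0.6 = 2.0160 m


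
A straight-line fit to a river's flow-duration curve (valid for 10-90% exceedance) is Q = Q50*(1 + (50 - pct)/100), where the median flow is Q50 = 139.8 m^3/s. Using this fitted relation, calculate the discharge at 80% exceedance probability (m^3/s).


Q = 139.8 * (1 + (50 - 80)/100) = 97.8600 m^3/s


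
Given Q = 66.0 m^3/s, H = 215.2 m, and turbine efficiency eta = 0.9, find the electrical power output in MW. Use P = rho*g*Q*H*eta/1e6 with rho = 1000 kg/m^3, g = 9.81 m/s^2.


P = 1000 * 9.81 * 66.0 * 215.2 * 0.9 / 1e6 = 125.4001 MW


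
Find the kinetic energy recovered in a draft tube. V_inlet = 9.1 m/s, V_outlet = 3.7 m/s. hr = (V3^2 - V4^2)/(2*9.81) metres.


hr = (9.1^2 - 3.7^2) / (2*9.81) = 3.5229 m


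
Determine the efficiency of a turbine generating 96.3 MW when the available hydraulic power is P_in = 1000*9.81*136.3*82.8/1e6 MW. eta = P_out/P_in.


P_in = 1000 * 9.81 * 136.3 * 82.8 / 1e6 = 110.7121 MW
eta = 96.3 / 110.7121 = 0.8698


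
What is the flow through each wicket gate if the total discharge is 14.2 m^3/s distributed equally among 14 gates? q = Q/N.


q = 14.2 / 14 = 1.0143 m^3/s


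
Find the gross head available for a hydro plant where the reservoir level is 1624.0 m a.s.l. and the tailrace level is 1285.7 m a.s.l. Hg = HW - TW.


Hg = 1624.0 - 1285.7 = 338.3000 m


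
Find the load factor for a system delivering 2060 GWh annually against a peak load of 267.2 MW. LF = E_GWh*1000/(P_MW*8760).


LF = 2060 * 1000 / (267.2 * 8760) = 0.8801


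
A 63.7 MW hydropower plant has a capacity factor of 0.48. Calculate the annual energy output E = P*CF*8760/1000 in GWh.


E = 63.7 * 0.48 * 8760 / 1000 = 267.8458 GWh


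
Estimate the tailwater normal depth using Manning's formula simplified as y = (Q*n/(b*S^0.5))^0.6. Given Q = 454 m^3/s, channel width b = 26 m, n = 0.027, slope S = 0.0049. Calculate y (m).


y = (454 * 0.027 / (26 * 0.0049^0.5))^0.6 = 3.1406 m


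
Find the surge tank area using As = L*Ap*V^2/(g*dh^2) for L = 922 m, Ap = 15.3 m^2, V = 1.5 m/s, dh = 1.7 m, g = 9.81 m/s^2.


As = 922 * 15.3 * 1.5^2 / (9.81 * 1.7^2) = 1119.5359 m^2


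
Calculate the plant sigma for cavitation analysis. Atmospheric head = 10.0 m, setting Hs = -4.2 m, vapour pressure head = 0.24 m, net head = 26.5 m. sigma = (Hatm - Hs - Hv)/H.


sigma = (10.0 - (-4.2) - 0.24) / 26.5 = 0.5268


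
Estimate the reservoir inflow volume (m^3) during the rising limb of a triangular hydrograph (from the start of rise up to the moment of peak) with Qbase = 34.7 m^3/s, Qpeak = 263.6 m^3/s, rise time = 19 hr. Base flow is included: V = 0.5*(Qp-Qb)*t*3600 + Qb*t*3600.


V = 0.5*(263.6 - 34.7)*19*3600 + 34.7*19*3600 = 1.0202e+07 m^3


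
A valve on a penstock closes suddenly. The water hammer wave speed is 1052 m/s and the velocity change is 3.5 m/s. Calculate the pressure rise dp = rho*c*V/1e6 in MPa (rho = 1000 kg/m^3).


dp = 1000 * 1052 * 3.5 / 1e6 = 3.6820 MPa


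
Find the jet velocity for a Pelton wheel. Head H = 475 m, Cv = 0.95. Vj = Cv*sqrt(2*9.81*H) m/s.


Vj = 0.95 * sqrt(2*9.81*475) = 91.7107 m/s


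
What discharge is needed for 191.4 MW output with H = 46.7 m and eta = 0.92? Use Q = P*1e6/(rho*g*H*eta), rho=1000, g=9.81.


Q = 191.4 * 1e6 / (1000 * 9.81 * 46.7 * 0.92) = 454.1175 m^3/s


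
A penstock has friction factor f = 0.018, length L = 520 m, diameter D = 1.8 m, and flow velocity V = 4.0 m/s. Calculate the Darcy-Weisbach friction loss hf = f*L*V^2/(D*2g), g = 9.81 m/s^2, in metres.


hf = 0.018 * 520 * 4.0^2 / (1.8 * 2 * 9.81) = 4.2406 m


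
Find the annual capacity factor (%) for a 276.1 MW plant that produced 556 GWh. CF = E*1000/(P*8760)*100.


CF = 556 * 1000 / (276.1 * 8760) * 100 = 22.9882 %


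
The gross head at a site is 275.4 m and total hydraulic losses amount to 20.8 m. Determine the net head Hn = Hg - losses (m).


Hn = 275.4 - 20.8 = 254.6000 m


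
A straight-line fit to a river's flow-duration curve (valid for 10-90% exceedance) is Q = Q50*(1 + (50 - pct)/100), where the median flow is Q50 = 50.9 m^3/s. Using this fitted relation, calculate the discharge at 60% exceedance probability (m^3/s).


Q = 50.9 * (1 + (50 - 60)/100) = 45.8100 m^3/s


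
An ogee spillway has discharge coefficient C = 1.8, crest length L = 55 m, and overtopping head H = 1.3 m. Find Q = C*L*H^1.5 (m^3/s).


Q = 1.8 * 55 * 1.3^1.5 = 146.7406 m^3/s


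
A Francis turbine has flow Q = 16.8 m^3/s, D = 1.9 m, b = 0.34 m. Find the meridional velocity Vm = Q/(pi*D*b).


Vm = 16.8 / (pi * 1.9 * 0.34) = 8.2780 m/s


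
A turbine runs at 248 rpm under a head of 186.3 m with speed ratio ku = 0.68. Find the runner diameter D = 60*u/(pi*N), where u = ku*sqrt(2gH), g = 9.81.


u = 0.68 * sqrt(2*9.81*186.3) = 41.1116 m/s
D = 60 * 41.1116 / (pi * 248) = 3.1660 m


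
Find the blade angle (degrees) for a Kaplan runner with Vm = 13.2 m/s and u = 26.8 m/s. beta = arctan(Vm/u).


beta = arctan(13.2 / 26.8) = 26.2220 degrees


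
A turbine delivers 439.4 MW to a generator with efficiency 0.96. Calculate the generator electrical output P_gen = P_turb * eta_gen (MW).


P_gen = 439.4 * 0.96 = 421.8240 MW


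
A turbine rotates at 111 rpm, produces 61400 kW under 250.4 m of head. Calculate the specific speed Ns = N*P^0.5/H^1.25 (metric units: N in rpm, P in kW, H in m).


Ns = 111 * 61400^0.5 / 250.4^1.25 = 27.6130
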